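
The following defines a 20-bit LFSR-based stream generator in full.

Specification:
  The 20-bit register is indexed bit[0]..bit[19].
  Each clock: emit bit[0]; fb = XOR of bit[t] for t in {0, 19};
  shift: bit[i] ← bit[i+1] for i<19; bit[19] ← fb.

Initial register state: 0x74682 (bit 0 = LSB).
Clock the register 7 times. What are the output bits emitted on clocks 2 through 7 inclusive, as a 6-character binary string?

100000

reg_0 = 0x74682
clock 1: out=0, reg = 0x3A341
clock 2: out=1, reg = 0x9D1A0
clock 3: out=0, reg = 0xCE8D0
clock 4: out=0, reg = 0xE7468
clock 5: out=0, reg = 0xF3A34
clock 6: out=0, reg = 0xF9D1A
clock 7: out=0, reg = 0xFCE8D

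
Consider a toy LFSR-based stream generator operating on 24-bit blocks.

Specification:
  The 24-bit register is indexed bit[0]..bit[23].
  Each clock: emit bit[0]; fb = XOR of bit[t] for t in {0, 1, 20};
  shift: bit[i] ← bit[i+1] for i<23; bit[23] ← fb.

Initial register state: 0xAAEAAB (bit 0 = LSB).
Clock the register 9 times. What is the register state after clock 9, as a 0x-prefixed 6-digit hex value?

reg_0 = 0xAAEAAB
clock 1: out=1, reg = 0x557555
clock 2: out=1, reg = 0x2ABAAA
clock 3: out=0, reg = 0x955D55
clock 4: out=1, reg = 0x4AAEAA
clock 5: out=0, reg = 0xA55755
clock 6: out=1, reg = 0xD2ABAA
clock 7: out=0, reg = 0x6955D5
clock 8: out=1, reg = 0xB4AAEA
clock 9: out=0, reg = 0x5A5575

0x5A5575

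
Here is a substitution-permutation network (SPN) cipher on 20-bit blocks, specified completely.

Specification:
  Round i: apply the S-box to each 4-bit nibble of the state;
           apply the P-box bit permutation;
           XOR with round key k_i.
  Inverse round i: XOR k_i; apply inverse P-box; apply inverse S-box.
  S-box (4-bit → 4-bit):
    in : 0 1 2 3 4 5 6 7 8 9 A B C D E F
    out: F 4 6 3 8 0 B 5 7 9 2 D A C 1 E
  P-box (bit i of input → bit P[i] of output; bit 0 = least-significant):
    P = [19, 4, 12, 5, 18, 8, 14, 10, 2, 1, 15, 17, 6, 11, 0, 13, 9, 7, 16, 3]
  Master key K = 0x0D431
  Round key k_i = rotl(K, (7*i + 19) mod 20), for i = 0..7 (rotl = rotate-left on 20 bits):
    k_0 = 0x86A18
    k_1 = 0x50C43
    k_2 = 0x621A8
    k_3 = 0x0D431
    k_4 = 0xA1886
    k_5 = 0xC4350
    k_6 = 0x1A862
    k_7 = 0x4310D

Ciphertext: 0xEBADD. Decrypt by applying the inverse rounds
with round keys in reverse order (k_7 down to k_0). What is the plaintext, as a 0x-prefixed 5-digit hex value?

0x3E828

s_0 = ciphertext = 0xEBADD
s_1 = InvRound(s_0, k_7) = 0x33DA3
s_2 = InvRound(s_1, k_6) = 0xA7DC1
s_3 = InvRound(s_2, k_5) = 0x3F492
s_4 = InvRound(s_3, k_4) = 0x1C7D3
s_5 = InvRound(s_4, k_3) = 0x8EAAD
s_6 = InvRound(s_5, k_2) = 0xE2B8E
s_7 = InvRound(s_6, k_1) = 0x0B9CE
s_8 = InvRound(s_7, k_0) = 0x3E828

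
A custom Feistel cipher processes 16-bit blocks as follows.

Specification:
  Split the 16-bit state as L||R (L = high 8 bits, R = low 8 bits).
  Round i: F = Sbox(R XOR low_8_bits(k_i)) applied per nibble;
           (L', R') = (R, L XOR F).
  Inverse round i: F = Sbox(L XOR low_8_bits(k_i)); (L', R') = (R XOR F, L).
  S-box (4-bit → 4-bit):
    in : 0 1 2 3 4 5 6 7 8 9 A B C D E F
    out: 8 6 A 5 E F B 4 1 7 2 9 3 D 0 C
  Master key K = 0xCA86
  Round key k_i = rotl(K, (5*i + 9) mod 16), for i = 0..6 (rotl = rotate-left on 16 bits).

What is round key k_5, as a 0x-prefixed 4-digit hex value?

K = 0xCA86
k_0 = rotl(K, (5*0+9) mod 16) = rotl(K, 9) = 0x0D95
k_1 = rotl(K, (5*1+9) mod 16) = rotl(K, 14) = 0xB2A1
k_2 = rotl(K, (5*2+9) mod 16) = rotl(K, 3) = 0x5436
k_3 = rotl(K, (5*3+9) mod 16) = rotl(K, 8) = 0x86CA
k_4 = rotl(K, (5*4+9) mod 16) = rotl(K, 13) = 0xD950
k_5 = rotl(K, (5*5+9) mod 16) = rotl(K, 2) = 0x2A1B

0x2A1B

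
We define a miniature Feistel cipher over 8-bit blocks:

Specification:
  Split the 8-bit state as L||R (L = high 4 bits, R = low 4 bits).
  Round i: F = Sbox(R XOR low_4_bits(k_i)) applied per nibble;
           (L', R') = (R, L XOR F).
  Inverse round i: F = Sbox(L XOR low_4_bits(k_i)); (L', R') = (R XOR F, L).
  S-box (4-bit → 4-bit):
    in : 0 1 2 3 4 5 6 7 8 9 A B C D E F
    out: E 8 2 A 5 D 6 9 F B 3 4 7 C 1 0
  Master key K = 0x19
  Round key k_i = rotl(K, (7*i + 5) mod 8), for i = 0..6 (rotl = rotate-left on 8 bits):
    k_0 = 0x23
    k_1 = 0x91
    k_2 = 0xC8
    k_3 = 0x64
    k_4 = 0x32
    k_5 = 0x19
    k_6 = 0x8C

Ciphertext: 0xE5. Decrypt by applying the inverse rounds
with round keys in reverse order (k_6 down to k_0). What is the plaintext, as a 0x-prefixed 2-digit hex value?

0x45

s_0 = ciphertext = 0xE5
s_1 = InvRound(s_0, k_6) = 0x7E
s_2 = InvRound(s_1, k_5) = 0xF7
s_3 = InvRound(s_2, k_4) = 0xBF
s_4 = InvRound(s_3, k_3) = 0xFB
s_5 = InvRound(s_4, k_2) = 0x2F
s_6 = InvRound(s_5, k_1) = 0x52
s_7 = InvRound(s_6, k_0) = 0x45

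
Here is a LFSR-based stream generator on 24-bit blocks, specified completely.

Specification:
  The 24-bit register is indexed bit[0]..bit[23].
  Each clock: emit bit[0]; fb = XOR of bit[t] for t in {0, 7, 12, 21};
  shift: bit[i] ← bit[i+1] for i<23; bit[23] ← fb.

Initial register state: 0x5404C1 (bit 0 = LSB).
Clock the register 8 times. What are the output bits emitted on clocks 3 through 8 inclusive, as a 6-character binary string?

000011

reg_0 = 0x5404C1
clock 1: out=1, reg = 0x2A0260
clock 2: out=0, reg = 0x950130
clock 3: out=0, reg = 0x4A8098
clock 4: out=0, reg = 0xA5404C
clock 5: out=0, reg = 0xD2A026
clock 6: out=0, reg = 0x695013
clock 7: out=1, reg = 0xB4A809
clock 8: out=1, reg = 0x5A5404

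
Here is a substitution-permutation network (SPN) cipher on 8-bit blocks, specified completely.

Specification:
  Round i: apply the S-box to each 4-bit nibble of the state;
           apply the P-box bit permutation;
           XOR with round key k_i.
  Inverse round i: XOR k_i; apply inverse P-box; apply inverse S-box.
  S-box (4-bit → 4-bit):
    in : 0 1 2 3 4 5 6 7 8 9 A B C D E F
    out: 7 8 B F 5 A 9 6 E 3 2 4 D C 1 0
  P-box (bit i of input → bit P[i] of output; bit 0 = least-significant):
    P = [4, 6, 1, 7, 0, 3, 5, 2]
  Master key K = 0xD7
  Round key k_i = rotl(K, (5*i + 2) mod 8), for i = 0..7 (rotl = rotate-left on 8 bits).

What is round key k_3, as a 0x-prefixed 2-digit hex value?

K = 0xD7
k_0 = rotl(K, (5*0+2) mod 8) = rotl(K, 2) = 0x5F
k_1 = rotl(K, (5*1+2) mod 8) = rotl(K, 7) = 0xEB
k_2 = rotl(K, (5*2+2) mod 8) = rotl(K, 4) = 0x7D
k_3 = rotl(K, (5*3+2) mod 8) = rotl(K, 1) = 0xAF

0xAF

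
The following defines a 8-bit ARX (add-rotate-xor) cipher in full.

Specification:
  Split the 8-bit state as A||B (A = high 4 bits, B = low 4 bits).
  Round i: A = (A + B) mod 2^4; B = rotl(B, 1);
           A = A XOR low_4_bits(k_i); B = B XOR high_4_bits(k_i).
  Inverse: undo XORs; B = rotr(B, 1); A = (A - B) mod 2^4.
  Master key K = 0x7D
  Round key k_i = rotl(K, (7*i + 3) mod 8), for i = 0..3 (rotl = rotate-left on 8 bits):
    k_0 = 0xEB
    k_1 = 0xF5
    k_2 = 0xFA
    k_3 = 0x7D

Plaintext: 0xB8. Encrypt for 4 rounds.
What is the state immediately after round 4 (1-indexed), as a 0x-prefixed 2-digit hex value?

s_0 = plaintext = 0xB8
s_1 = Round(s_0, k_0) = 0x8F
s_2 = Round(s_1, k_1) = 0x20
s_3 = Round(s_2, k_2) = 0x8F
s_4 = Round(s_3, k_3) = 0xA8

0xA8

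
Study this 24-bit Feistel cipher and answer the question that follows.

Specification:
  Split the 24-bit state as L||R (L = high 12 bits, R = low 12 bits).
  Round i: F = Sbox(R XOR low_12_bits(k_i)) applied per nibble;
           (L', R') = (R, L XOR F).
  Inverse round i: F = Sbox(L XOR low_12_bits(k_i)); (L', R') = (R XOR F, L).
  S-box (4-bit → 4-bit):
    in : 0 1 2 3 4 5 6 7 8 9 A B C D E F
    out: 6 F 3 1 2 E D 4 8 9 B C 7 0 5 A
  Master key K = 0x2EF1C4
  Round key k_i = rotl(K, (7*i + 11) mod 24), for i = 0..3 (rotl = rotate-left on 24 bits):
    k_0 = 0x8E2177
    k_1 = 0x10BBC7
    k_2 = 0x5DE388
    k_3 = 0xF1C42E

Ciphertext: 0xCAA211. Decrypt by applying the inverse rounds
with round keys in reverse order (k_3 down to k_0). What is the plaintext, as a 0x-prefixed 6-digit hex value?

0x01AF0C

s_0 = ciphertext = 0xCAA211
s_1 = InvRound(s_0, k_3) = 0xA93CAA
s_2 = InvRound(s_1, k_2) = 0x556A93
s_3 = InvRound(s_2, k_1) = 0xF0C556
s_4 = InvRound(s_3, k_0) = 0x01AF0C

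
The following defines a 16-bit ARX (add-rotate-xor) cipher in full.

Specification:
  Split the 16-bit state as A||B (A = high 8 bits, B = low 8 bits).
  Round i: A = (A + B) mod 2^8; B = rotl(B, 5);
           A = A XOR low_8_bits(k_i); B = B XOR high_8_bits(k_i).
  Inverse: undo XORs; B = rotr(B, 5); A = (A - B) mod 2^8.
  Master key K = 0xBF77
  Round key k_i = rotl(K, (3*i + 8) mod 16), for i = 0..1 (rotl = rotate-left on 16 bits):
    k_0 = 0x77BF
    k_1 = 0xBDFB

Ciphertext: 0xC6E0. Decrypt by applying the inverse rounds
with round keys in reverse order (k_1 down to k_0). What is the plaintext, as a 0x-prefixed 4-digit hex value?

0x00EC

s_0 = ciphertext = 0xC6E0
s_1 = InvRound(s_0, k_1) = 0x53EA
s_2 = InvRound(s_1, k_0) = 0x00EC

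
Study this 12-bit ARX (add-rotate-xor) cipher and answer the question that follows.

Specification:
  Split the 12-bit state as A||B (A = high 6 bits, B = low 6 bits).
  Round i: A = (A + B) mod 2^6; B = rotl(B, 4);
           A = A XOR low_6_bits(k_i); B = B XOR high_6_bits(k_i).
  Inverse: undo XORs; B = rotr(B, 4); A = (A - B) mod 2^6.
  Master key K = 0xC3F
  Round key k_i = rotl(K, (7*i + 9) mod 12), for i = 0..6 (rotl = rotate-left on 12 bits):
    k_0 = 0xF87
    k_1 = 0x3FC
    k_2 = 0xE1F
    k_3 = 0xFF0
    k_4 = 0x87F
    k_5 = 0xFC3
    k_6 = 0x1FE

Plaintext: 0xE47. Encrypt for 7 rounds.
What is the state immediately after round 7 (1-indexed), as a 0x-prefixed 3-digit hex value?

0x4BC

s_0 = plaintext = 0xE47
s_1 = Round(s_0, k_0) = 0x1CF
s_2 = Round(s_1, k_1) = 0xABC
s_3 = Round(s_2, k_2) = 0xE77
s_4 = Round(s_3, k_3) = 0x002
s_5 = Round(s_4, k_4) = 0xF41
s_6 = Round(s_5, k_5) = 0xF6F
s_7 = Round(s_6, k_6) = 0x4BC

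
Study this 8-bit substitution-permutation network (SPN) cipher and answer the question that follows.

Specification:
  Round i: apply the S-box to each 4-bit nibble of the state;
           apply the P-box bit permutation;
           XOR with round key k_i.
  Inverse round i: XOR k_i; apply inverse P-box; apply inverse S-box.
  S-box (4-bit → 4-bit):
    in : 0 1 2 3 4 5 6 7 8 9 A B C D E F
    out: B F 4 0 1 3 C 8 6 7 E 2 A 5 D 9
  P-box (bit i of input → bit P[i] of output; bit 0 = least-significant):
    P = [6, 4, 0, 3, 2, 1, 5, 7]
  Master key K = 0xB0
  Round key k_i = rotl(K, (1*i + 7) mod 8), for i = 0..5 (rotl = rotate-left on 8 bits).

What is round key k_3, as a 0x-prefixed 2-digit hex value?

0xC2

K = 0xB0
k_0 = rotl(K, (1*0+7) mod 8) = rotl(K, 7) = 0x58
k_1 = rotl(K, (1*1+7) mod 8) = rotl(K, 0) = 0xB0
k_2 = rotl(K, (1*2+7) mod 8) = rotl(K, 1) = 0x61
k_3 = rotl(K, (1*3+7) mod 8) = rotl(K, 2) = 0xC2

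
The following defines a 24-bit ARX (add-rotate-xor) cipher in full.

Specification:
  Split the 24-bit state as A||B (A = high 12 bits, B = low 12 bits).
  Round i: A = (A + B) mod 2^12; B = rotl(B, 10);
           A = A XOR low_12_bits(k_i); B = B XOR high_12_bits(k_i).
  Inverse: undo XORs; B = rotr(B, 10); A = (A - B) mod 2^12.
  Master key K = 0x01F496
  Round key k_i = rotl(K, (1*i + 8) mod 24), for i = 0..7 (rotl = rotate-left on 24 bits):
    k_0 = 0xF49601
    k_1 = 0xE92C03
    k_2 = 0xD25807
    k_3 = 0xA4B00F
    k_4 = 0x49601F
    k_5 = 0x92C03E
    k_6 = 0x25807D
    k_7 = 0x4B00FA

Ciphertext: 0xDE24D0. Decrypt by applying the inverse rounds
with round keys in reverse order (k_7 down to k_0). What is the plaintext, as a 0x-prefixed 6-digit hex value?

0xEF19B0

s_0 = ciphertext = 0xDE24D0
s_1 = InvRound(s_0, k_7) = 0xB98180
s_2 = InvRound(s_1, k_6) = 0xC85F60
s_3 = InvRound(s_2, k_5) = 0x38A931
s_4 = InvRound(s_3, k_4) = 0xCF669F
s_5 = InvRound(s_4, k_3) = 0x9A6353
s_6 = InvRound(s_5, k_2) = 0x7C69DB
s_7 = InvRound(s_6, k_1) = 0xEA0D25
s_8 = InvRound(s_7, k_0) = 0xEF19B0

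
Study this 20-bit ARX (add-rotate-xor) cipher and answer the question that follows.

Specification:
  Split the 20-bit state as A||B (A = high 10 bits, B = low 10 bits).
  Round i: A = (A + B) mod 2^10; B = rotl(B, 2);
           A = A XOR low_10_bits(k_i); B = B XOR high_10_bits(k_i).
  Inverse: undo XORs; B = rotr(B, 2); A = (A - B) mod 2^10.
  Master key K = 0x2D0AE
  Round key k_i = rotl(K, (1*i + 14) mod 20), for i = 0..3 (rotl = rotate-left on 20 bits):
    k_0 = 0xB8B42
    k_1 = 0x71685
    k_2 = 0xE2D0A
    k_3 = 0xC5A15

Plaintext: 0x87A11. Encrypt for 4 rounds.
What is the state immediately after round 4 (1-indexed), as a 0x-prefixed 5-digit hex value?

s_0 = plaintext = 0x87A11
s_1 = Round(s_0, k_0) = 0xDB6A4
s_2 = Round(s_1, k_1) = 0x25357
s_3 = Round(s_2, k_2) = 0xB86D4
s_4 = Round(s_3, k_3) = 0xE8044

0xE8044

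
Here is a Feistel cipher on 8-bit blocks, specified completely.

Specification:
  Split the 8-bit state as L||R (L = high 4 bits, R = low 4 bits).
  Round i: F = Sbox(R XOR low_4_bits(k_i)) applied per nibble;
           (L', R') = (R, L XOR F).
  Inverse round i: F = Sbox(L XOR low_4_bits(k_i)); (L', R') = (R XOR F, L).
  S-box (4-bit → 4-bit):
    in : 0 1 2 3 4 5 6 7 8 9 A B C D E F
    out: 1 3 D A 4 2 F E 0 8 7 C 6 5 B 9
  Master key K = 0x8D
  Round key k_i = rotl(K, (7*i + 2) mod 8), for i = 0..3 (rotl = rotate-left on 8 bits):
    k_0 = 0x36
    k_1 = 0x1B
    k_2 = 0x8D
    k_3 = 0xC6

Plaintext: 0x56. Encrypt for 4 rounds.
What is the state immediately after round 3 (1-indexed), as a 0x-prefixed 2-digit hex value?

s_0 = plaintext = 0x56
s_1 = Round(s_0, k_0) = 0x64
s_2 = Round(s_1, k_1) = 0x4F
s_3 = Round(s_2, k_2) = 0xF9
s_4 = Round(s_3, k_3) = 0x96

0xF9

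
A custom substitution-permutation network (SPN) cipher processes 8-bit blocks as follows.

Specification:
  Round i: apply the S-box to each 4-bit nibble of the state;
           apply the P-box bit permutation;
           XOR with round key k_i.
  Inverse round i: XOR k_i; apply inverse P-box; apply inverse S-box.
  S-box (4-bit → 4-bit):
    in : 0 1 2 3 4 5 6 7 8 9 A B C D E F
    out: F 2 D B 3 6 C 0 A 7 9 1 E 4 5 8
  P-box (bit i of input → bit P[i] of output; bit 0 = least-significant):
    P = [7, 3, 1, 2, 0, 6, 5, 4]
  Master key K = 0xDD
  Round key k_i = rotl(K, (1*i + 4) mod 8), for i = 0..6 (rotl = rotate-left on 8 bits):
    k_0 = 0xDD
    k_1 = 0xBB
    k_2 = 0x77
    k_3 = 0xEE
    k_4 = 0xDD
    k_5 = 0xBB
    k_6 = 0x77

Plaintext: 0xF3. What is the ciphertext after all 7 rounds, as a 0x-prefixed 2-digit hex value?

0x6A

s_0 = plaintext = 0xF3
s_1 = Round(s_0, k_0) = 0x41
s_2 = Round(s_1, k_1) = 0xF2
s_3 = Round(s_2, k_2) = 0xE1
s_4 = Round(s_3, k_3) = 0xC7
s_5 = Round(s_4, k_4) = 0xAD
s_6 = Round(s_5, k_5) = 0xA8
s_7 = Round(s_6, k_6) = 0x6A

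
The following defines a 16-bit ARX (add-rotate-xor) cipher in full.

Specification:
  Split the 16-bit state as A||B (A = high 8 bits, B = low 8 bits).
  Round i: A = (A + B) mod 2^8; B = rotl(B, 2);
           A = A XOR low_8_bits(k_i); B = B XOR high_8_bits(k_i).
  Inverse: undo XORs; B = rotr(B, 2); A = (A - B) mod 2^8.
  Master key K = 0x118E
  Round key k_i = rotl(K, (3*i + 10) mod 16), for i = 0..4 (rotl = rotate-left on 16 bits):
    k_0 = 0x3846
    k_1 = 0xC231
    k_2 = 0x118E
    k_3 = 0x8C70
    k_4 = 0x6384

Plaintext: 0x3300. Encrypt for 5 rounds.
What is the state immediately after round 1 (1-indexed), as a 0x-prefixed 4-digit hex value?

0x7538

s_0 = plaintext = 0x3300
s_1 = Round(s_0, k_0) = 0x7538
s_2 = Round(s_1, k_1) = 0x9C22
s_3 = Round(s_2, k_2) = 0x3099
s_4 = Round(s_3, k_3) = 0xB9EA
s_5 = Round(s_4, k_4) = 0x27C8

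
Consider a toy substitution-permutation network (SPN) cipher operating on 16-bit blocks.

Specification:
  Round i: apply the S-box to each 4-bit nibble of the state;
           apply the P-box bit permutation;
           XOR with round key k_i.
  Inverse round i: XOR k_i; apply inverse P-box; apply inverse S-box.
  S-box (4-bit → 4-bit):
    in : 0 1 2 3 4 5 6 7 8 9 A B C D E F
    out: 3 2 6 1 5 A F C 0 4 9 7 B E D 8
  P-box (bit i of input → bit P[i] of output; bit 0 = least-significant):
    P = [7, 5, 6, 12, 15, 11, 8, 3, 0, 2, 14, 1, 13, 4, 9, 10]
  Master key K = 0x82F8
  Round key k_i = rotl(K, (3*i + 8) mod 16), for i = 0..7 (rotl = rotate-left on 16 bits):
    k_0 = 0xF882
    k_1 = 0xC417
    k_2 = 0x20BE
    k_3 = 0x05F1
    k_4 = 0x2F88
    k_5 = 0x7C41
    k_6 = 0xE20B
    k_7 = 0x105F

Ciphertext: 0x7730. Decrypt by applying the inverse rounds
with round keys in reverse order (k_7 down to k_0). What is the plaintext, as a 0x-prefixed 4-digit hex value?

s_0 = ciphertext = 0x7730
s_1 = InvRound(s_0, k_7) = 0xE672
s_2 = InvRound(s_1, k_6) = 0x53F2
s_3 = InvRound(s_2, k_5) = 0x6A20
s_4 = InvRound(s_3, k_4) = 0xF970
s_5 = InvRound(s_4, k_3) = 0xA40A
s_6 = InvRound(s_5, k_2) = 0x5130
s_7 = InvRound(s_6, k_1) = 0xFC45
s_8 = InvRound(s_7, k_0) = 0xFC84

0xFC84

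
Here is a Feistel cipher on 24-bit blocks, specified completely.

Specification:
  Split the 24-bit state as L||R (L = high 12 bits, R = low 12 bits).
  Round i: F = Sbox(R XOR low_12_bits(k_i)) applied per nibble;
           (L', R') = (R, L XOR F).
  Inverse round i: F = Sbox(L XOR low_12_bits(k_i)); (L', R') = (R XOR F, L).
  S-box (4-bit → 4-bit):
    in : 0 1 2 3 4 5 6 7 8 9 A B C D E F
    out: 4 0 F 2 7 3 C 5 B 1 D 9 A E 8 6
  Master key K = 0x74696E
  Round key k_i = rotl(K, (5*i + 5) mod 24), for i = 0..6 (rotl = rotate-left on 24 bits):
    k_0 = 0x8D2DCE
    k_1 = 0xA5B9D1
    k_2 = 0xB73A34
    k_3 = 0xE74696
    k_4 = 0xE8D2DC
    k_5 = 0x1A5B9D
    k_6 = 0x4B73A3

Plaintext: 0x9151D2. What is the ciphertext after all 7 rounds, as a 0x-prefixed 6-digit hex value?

s_0 = plaintext = 0x9151D2
s_1 = Round(s_0, k_0) = 0x1D231F
s_2 = Round(s_1, k_1) = 0x31FC7A
s_3 = Round(s_2, k_2) = 0xC7AF67
s_4 = Round(s_3, k_3) = 0xF67D1A
s_5 = Round(s_4, k_4) = 0xD1A9CB
s_6 = Round(s_5, k_5) = 0x9CB226
s_7 = Round(s_6, k_6) = 0x226978

0x226978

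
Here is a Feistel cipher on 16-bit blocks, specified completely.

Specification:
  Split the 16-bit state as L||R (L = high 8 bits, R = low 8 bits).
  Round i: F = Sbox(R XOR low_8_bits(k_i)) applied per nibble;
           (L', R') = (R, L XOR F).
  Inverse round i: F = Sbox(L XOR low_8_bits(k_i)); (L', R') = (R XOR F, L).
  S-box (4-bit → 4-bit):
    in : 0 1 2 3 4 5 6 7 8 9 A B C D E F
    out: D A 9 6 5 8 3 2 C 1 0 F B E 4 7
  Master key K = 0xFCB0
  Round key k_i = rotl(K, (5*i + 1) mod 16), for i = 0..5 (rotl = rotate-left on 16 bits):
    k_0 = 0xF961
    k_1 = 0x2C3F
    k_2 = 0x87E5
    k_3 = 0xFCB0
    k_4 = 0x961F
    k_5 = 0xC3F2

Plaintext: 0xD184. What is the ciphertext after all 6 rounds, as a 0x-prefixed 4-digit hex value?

0xC84A

s_0 = plaintext = 0xD184
s_1 = Round(s_0, k_0) = 0x8499
s_2 = Round(s_1, k_1) = 0x9987
s_3 = Round(s_2, k_2) = 0x87A0
s_4 = Round(s_3, k_3) = 0xA02A
s_5 = Round(s_4, k_4) = 0x2AC8
s_6 = Round(s_5, k_5) = 0xC84A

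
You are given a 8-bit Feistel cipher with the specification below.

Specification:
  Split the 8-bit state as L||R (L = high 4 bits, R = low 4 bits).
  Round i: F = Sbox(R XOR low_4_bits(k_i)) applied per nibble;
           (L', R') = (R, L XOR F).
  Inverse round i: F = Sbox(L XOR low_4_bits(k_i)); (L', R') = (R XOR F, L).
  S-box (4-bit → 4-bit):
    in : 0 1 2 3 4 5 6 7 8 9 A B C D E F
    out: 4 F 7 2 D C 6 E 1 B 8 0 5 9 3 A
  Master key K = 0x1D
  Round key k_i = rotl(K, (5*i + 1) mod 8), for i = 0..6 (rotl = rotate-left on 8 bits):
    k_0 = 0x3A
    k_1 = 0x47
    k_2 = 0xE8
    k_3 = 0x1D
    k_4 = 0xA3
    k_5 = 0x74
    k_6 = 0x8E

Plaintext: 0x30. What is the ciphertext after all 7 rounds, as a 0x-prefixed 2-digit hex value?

0xD5

s_0 = plaintext = 0x30
s_1 = Round(s_0, k_0) = 0x0B
s_2 = Round(s_1, k_1) = 0xB5
s_3 = Round(s_2, k_2) = 0x52
s_4 = Round(s_3, k_3) = 0x2F
s_5 = Round(s_4, k_4) = 0xF7
s_6 = Round(s_5, k_5) = 0x7D
s_7 = Round(s_6, k_6) = 0xD5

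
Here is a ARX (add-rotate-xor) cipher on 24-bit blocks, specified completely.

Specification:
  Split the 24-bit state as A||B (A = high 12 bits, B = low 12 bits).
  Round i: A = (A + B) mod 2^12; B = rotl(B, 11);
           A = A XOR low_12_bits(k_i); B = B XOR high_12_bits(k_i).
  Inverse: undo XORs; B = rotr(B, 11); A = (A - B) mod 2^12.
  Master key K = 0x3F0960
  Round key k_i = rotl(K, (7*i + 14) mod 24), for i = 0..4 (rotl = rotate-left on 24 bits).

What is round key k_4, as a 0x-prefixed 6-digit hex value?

0x80FC25

K = 0x3F0960
k_0 = rotl(K, (7*0+14) mod 24) = rotl(K, 14) = 0x580FC2
k_1 = rotl(K, (7*1+14) mod 24) = rotl(K, 21) = 0x07E12C
k_2 = rotl(K, (7*2+14) mod 24) = rotl(K, 4) = 0xF09603
k_3 = rotl(K, (7*3+14) mod 24) = rotl(K, 11) = 0x4B01F8
k_4 = rotl(K, (7*4+14) mod 24) = rotl(K, 18) = 0x80FC25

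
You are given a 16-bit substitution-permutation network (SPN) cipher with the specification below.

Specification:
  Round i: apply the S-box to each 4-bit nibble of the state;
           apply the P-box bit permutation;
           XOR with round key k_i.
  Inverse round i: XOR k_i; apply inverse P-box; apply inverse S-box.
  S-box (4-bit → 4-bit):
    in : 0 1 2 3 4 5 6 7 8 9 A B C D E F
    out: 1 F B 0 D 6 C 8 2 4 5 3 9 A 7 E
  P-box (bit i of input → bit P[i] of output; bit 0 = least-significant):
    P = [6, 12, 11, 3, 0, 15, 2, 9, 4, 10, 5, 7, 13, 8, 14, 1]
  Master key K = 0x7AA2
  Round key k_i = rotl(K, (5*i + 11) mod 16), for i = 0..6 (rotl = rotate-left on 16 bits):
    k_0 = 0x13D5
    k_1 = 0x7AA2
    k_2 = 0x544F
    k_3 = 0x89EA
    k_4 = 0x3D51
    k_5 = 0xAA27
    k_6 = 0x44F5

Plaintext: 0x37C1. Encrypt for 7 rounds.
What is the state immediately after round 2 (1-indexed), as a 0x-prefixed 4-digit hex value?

0xD8CF

s_0 = plaintext = 0x37C1
s_1 = Round(s_0, k_0) = 0x091C
s_2 = Round(s_1, k_1) = 0xD8CF
s_3 = Round(s_2, k_2) = 0x4B44
s_4 = Round(s_3, k_3) = 0xE7B5
s_5 = Round(s_4, k_4) = 0xC4D0
s_6 = Round(s_5, k_5) = 0x08D5
s_7 = Round(s_6, k_6) = 0xFAF5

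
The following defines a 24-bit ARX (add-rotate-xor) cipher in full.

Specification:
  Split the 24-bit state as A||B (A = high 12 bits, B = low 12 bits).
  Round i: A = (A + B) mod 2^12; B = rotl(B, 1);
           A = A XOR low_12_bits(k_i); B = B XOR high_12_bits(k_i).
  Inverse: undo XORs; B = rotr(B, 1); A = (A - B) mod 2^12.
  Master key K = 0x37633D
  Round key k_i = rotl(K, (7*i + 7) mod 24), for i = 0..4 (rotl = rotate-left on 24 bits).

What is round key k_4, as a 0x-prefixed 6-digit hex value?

0x19E9BB

K = 0x37633D
k_0 = rotl(K, (7*0+7) mod 24) = rotl(K, 7) = 0xB19E9B
k_1 = rotl(K, (7*1+7) mod 24) = rotl(K, 14) = 0xCF4DD8
k_2 = rotl(K, (7*2+7) mod 24) = rotl(K, 21) = 0xA6EC67
k_3 = rotl(K, (7*3+7) mod 24) = rotl(K, 4) = 0x7633D3
k_4 = rotl(K, (7*4+7) mod 24) = rotl(K, 11) = 0x19E9BB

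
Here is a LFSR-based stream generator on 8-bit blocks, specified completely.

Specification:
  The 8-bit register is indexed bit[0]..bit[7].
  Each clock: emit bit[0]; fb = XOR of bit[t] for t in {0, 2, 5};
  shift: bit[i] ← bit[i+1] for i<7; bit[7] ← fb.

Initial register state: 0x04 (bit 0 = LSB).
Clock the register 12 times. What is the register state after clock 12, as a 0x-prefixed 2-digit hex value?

0xF2

reg_0 = 0x04
clock 1: out=0, reg = 0x82
clock 2: out=0, reg = 0x41
clock 3: out=1, reg = 0xA0
clock 4: out=0, reg = 0xD0
clock 5: out=0, reg = 0x68
clock 6: out=0, reg = 0xB4
clock 7: out=0, reg = 0x5A
clock 8: out=0, reg = 0x2D
clock 9: out=1, reg = 0x96
clock 10: out=0, reg = 0xCB
clock 11: out=1, reg = 0xE5
clock 12: out=1, reg = 0xF2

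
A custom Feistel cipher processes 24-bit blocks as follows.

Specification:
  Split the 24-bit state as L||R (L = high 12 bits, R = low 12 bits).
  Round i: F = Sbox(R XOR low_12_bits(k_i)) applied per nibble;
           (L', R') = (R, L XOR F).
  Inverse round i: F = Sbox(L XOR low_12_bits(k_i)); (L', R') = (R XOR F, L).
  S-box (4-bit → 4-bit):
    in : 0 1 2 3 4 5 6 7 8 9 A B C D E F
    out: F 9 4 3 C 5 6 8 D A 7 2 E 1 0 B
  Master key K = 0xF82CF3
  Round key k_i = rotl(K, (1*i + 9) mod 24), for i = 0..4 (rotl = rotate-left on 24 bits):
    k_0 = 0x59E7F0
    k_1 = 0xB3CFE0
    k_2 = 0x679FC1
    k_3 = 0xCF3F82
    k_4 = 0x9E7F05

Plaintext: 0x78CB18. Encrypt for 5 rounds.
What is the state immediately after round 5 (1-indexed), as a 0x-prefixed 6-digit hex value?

0x93FB99

s_0 = plaintext = 0x78CB18
s_1 = Round(s_0, k_0) = 0xB18981
s_2 = Round(s_1, k_1) = 0x981D71
s_3 = Round(s_2, k_2) = 0xD71DAE
s_4 = Round(s_3, k_3) = 0xDAE93F
s_5 = Round(s_4, k_4) = 0x93FB99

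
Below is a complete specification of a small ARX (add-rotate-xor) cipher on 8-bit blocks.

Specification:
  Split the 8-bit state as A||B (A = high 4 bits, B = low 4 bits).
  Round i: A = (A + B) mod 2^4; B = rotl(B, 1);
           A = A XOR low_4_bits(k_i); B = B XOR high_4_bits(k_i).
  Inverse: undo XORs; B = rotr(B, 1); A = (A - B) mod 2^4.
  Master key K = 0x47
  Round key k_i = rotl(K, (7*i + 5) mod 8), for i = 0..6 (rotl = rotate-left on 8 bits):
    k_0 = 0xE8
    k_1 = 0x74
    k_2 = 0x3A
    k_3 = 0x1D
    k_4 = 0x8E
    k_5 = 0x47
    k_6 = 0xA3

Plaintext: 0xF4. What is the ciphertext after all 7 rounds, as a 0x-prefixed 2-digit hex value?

0xEC

s_0 = plaintext = 0xF4
s_1 = Round(s_0, k_0) = 0xB6
s_2 = Round(s_1, k_1) = 0x5B
s_3 = Round(s_2, k_2) = 0xA4
s_4 = Round(s_3, k_3) = 0x39
s_5 = Round(s_4, k_4) = 0x2B
s_6 = Round(s_5, k_5) = 0xA3
s_7 = Round(s_6, k_6) = 0xEC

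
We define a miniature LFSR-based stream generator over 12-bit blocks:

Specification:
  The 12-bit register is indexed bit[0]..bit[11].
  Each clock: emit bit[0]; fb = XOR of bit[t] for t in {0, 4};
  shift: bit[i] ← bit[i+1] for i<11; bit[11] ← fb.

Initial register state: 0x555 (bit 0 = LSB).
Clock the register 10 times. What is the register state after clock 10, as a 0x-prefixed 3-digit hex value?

reg_0 = 0x555
clock 1: out=1, reg = 0x2AA
clock 2: out=0, reg = 0x155
clock 3: out=1, reg = 0x0AA
clock 4: out=0, reg = 0x055
clock 5: out=1, reg = 0x02A
clock 6: out=0, reg = 0x015
clock 7: out=1, reg = 0x00A
clock 8: out=0, reg = 0x005
clock 9: out=1, reg = 0x802
clock 10: out=0, reg = 0x401

0x401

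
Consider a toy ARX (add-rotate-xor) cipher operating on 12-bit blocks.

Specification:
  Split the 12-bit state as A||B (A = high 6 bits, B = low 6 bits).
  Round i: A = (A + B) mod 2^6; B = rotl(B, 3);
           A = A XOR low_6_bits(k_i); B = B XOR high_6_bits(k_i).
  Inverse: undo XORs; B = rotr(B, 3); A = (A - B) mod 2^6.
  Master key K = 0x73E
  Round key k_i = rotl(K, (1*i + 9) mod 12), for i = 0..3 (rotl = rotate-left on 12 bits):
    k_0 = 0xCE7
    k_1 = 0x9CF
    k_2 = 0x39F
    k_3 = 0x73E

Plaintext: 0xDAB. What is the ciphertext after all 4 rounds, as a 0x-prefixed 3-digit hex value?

s_0 = plaintext = 0xDAB
s_1 = Round(s_0, k_0) = 0x1AE
s_2 = Round(s_1, k_1) = 0xED2
s_3 = Round(s_2, k_2) = 0x49C
s_4 = Round(s_3, k_3) = 0x43F

0x43F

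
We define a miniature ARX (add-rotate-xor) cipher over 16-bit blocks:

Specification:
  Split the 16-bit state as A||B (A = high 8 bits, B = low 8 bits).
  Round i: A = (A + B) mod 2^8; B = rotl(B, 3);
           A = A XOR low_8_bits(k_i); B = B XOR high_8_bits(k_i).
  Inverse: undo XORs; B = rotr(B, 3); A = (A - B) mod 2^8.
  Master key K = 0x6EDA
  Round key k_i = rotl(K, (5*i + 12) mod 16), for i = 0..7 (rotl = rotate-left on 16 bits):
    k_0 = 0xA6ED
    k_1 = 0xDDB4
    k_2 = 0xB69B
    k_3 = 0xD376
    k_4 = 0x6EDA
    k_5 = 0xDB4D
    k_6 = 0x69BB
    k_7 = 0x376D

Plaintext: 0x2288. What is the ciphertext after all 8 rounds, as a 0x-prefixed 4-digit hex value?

s_0 = plaintext = 0x2288
s_1 = Round(s_0, k_0) = 0x47E2
s_2 = Round(s_1, k_1) = 0x9DCA
s_3 = Round(s_2, k_2) = 0xFCE0
s_4 = Round(s_3, k_3) = 0xAAD4
s_5 = Round(s_4, k_4) = 0xA4C8
s_6 = Round(s_5, k_5) = 0x219D
s_7 = Round(s_6, k_6) = 0x0585
s_8 = Round(s_7, k_7) = 0xE71B

0xE71B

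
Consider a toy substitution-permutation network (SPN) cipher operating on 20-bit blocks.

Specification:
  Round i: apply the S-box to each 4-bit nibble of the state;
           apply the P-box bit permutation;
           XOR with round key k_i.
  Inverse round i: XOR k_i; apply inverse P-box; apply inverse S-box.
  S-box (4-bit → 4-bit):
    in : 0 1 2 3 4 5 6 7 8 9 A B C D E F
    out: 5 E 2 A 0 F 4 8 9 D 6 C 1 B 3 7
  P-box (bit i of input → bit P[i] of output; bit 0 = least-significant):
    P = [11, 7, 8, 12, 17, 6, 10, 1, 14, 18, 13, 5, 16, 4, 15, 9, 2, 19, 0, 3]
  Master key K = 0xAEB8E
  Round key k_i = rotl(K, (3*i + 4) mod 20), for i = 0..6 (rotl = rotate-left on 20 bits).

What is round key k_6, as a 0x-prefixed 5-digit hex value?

0xBAE3A

K = 0xAEB8E
k_0 = rotl(K, (3*0+4) mod 20) = rotl(K, 4) = 0xEB8EA
k_1 = rotl(K, (3*1+4) mod 20) = rotl(K, 7) = 0x5C757
k_2 = rotl(K, (3*2+4) mod 20) = rotl(K, 10) = 0xE3ABA
k_3 = rotl(K, (3*3+4) mod 20) = rotl(K, 13) = 0x1D5D7
k_4 = rotl(K, (3*4+4) mod 20) = rotl(K, 16) = 0xEAEB8
k_5 = rotl(K, (3*5+4) mod 20) = rotl(K, 19) = 0x575C7
k_6 = rotl(K, (3*6+4) mod 20) = rotl(K, 2) = 0xBAE3A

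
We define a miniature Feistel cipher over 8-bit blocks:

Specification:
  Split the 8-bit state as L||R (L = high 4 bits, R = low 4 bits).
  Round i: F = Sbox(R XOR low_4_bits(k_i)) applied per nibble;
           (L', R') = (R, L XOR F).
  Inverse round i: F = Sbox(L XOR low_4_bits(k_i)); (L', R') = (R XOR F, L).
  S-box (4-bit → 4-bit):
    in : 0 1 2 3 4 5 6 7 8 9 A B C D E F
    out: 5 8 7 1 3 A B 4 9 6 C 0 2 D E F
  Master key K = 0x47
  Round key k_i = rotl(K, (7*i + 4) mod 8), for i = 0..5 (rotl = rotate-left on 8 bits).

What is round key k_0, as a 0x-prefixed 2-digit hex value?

K = 0x47
k_0 = rotl(K, (7*0+4) mod 8) = rotl(K, 4) = 0x74

0x74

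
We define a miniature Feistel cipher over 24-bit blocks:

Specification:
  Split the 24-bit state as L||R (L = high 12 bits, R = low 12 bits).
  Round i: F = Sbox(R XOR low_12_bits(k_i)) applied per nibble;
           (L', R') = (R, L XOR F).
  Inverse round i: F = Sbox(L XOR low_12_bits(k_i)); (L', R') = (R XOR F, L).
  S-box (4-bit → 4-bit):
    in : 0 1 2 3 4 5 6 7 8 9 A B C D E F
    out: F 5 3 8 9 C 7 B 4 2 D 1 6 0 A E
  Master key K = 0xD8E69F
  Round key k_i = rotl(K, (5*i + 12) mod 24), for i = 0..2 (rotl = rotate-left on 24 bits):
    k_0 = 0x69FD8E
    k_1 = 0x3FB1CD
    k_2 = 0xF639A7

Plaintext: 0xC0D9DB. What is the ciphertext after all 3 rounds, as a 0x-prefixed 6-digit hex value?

s_0 = plaintext = 0xC0D9DB
s_1 = Round(s_0, k_0) = 0x9DB5C1
s_2 = Round(s_1, k_1) = 0x5C102D
s_3 = Round(s_2, k_2) = 0x02D78C

0x02D78C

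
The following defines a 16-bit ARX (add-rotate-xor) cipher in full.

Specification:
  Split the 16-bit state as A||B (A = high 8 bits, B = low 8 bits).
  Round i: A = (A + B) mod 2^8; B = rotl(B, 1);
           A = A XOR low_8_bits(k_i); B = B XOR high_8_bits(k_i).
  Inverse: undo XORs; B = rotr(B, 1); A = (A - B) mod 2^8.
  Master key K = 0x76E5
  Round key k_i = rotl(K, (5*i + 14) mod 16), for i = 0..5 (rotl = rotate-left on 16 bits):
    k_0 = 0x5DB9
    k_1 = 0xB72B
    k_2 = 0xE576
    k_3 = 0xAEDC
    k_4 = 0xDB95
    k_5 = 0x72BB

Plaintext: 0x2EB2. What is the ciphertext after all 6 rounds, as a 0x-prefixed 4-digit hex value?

s_0 = plaintext = 0x2EB2
s_1 = Round(s_0, k_0) = 0x5938
s_2 = Round(s_1, k_1) = 0xBAC7
s_3 = Round(s_2, k_2) = 0xF76A
s_4 = Round(s_3, k_3) = 0xBD7A
s_5 = Round(s_4, k_4) = 0xA22F
s_6 = Round(s_5, k_5) = 0x6A2C

0x6A2C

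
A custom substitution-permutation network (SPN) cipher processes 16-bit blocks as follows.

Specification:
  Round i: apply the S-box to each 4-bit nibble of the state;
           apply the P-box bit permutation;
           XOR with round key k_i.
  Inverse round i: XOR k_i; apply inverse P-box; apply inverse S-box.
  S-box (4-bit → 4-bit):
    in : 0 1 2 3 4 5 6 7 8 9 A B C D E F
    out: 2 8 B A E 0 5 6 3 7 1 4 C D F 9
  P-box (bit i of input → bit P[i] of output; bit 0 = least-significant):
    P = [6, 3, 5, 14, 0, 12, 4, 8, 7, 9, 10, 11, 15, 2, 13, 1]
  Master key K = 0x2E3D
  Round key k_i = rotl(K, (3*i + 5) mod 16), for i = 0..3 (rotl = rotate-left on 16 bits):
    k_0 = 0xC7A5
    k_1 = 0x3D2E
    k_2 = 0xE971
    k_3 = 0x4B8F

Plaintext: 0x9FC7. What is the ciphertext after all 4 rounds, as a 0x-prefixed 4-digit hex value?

0x7108

s_0 = plaintext = 0x9FC7
s_1 = Round(s_0, k_0) = 0x6E19
s_2 = Round(s_1, k_1) = 0x92C6
s_3 = Round(s_2, k_2) = 0x4285
s_4 = Round(s_3, k_3) = 0x7108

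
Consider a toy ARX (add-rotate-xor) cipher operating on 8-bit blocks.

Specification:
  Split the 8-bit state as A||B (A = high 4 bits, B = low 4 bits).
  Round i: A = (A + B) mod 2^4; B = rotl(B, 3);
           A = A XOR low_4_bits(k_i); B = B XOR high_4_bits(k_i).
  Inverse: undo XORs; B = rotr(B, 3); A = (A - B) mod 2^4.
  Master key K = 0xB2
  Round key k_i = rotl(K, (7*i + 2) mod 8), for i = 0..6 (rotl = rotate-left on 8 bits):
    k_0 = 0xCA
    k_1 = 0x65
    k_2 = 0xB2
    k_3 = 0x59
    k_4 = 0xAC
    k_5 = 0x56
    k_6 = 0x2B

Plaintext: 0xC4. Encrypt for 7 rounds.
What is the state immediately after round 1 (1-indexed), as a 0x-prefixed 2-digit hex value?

s_0 = plaintext = 0xC4
s_1 = Round(s_0, k_0) = 0xAE
s_2 = Round(s_1, k_1) = 0xD1
s_3 = Round(s_2, k_2) = 0xC3
s_4 = Round(s_3, k_3) = 0x6C
s_5 = Round(s_4, k_4) = 0xEC
s_6 = Round(s_5, k_5) = 0xC3
s_7 = Round(s_6, k_6) = 0x4B

0xAE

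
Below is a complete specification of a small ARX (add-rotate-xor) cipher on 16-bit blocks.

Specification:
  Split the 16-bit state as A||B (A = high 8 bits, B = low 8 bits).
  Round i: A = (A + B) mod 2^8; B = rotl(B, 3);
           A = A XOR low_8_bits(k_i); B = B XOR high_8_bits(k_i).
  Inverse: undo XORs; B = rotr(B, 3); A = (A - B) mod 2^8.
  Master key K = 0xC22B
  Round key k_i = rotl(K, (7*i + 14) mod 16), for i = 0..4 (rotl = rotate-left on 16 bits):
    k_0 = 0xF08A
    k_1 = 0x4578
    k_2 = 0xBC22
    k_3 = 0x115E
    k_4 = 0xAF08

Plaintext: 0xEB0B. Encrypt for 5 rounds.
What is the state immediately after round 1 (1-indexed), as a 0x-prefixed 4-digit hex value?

0x7CA8

s_0 = plaintext = 0xEB0B
s_1 = Round(s_0, k_0) = 0x7CA8
s_2 = Round(s_1, k_1) = 0x5C00
s_3 = Round(s_2, k_2) = 0x7EBC
s_4 = Round(s_3, k_3) = 0x64F4
s_5 = Round(s_4, k_4) = 0x5008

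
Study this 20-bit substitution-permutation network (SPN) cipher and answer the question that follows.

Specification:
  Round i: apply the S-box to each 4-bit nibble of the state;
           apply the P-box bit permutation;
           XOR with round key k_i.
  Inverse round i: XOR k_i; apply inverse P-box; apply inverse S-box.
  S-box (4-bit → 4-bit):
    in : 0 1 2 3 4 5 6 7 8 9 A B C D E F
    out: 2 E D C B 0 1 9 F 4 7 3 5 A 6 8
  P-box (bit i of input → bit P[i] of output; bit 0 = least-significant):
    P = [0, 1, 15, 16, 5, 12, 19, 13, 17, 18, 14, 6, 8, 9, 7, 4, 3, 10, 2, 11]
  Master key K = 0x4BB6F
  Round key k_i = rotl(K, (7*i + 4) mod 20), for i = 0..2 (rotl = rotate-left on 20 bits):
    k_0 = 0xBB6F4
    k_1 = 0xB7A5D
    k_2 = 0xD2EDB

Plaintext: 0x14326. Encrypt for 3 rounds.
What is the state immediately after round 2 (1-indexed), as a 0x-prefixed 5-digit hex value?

s_0 = plaintext = 0x14326
s_1 = Round(s_0, k_0) = 0x3D981
s_2 = Round(s_1, k_1) = 0x2806B
s_3 = Round(s_2, k_2) = 0x92564

0x2806B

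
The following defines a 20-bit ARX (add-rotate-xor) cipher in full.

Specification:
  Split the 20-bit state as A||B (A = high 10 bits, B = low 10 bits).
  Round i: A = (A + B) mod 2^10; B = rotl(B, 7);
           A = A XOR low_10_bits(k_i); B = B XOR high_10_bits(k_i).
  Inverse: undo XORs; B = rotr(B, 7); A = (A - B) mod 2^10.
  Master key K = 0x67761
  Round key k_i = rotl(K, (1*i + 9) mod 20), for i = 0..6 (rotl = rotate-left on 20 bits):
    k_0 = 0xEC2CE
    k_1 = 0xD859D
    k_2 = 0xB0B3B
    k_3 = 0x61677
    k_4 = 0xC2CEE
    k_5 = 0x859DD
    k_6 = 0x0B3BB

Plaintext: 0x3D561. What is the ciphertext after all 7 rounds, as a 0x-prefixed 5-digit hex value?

0xF9A20

s_0 = plaintext = 0x3D561
s_1 = Round(s_0, k_0) = 0x2631C
s_2 = Round(s_1, k_1) = 0x8A502
s_3 = Round(s_2, k_2) = 0x043E2
s_4 = Round(s_3, k_3) = 0x614F9
s_5 = Round(s_4, k_4) = 0xA4394
s_6 = Round(s_5, k_5) = 0xFE464
s_7 = Round(s_6, k_6) = 0xF9A20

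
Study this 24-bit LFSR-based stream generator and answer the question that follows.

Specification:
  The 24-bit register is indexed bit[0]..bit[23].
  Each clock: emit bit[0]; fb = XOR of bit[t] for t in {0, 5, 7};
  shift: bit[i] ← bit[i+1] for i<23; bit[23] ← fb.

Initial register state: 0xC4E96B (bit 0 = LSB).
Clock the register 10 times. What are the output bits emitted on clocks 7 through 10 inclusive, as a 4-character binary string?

reg_0 = 0xC4E96B
clock 1: out=1, reg = 0x6274B5
clock 2: out=1, reg = 0xB13A5A
clock 3: out=0, reg = 0x589D2D
clock 4: out=1, reg = 0x2C4E96
clock 5: out=0, reg = 0x96274B
clock 6: out=1, reg = 0xCB13A5
clock 7: out=1, reg = 0xE589D2
clock 8: out=0, reg = 0xF2C4E9
clock 9: out=1, reg = 0xF96274
clock 10: out=0, reg = 0xFCB13A

1010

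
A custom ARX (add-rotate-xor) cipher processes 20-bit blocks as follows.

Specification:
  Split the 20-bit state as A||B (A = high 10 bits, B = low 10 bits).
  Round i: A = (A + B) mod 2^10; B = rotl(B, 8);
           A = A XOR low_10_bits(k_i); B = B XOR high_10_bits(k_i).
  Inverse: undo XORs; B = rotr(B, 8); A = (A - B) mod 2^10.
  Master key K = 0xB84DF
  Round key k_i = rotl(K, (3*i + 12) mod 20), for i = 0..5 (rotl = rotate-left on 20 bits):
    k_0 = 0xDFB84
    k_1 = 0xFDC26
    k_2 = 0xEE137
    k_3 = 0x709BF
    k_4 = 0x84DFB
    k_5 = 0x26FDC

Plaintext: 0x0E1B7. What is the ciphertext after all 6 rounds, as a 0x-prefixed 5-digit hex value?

0x463C1

s_0 = plaintext = 0x0E1B7
s_1 = Round(s_0, k_0) = 0x9AC13
s_2 = Round(s_1, k_1) = 0x960F3
s_3 = Round(s_2, k_2) = 0x9F084
s_4 = Round(s_3, k_3) = 0xAFDE3
s_5 = Round(s_4, k_4) = 0x5656B
s_6 = Round(s_5, k_5) = 0x463C1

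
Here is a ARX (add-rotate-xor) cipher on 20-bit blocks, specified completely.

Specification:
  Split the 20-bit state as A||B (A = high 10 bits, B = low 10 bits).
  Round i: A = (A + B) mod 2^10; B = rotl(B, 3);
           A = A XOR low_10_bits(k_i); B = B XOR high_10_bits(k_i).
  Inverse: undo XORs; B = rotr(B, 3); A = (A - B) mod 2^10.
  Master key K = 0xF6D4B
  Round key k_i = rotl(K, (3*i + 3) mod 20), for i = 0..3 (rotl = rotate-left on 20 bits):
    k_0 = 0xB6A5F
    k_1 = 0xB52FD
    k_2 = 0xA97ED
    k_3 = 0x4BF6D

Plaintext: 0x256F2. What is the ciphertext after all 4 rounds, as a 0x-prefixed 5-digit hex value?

0x95388

s_0 = plaintext = 0x256F2
s_1 = Round(s_0, k_0) = 0x7614F
s_2 = Round(s_1, k_1) = 0x768AE
s_3 = Round(s_2, k_2) = 0x597D4
s_4 = Round(s_3, k_3) = 0x95388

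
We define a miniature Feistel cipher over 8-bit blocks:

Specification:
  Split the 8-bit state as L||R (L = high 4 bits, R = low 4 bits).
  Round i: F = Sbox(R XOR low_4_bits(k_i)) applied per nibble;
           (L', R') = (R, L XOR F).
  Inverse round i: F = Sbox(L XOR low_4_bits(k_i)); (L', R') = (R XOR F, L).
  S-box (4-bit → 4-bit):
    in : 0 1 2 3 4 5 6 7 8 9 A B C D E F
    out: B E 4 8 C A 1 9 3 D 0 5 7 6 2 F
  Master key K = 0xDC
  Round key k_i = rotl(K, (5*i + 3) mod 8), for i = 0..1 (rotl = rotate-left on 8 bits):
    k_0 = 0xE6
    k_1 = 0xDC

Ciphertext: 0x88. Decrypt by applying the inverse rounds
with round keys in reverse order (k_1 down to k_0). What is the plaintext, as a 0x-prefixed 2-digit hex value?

s_0 = ciphertext = 0x88
s_1 = InvRound(s_0, k_1) = 0x48
s_2 = InvRound(s_1, k_0) = 0xC4

0xC4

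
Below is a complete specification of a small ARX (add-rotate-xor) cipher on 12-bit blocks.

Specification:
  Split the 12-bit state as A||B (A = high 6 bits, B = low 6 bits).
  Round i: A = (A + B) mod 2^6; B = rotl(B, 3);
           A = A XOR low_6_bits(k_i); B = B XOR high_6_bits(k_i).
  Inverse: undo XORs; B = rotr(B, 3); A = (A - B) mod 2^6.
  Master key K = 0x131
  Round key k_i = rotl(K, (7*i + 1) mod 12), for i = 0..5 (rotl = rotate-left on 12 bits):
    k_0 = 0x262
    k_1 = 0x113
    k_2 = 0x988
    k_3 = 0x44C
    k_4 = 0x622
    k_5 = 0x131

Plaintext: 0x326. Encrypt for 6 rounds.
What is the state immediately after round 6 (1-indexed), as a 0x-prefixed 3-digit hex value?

s_0 = plaintext = 0x326
s_1 = Round(s_0, k_0) = 0x43D
s_2 = Round(s_1, k_1) = 0x7AB
s_3 = Round(s_2, k_2) = 0x07B
s_4 = Round(s_3, k_3) = 0xC0E
s_5 = Round(s_4, k_4) = 0x729
s_6 = Round(s_5, k_5) = 0xD09

0xD09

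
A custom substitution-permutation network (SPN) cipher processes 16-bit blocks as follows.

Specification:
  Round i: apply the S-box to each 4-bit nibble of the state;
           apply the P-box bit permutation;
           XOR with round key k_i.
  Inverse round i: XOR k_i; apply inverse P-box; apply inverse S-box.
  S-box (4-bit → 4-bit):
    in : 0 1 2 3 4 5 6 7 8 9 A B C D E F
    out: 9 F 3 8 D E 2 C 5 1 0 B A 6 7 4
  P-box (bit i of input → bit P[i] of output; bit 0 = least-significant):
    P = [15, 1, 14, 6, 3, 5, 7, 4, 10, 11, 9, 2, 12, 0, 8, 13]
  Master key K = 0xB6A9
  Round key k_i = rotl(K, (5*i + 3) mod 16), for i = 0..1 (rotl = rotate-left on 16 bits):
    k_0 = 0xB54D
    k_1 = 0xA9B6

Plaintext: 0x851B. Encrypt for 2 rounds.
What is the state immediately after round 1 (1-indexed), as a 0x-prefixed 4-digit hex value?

0x2EB3

s_0 = plaintext = 0x851B
s_1 = Round(s_0, k_0) = 0x2EB3
s_2 = Round(s_1, k_1) = 0xB7CF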